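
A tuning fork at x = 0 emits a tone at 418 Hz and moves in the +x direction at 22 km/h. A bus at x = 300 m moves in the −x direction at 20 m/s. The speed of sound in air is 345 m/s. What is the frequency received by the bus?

22 km/h = 6.111 m/s.
The observer lies on the +x side, so the source is heading toward the observer and the observer is heading toward the source.
Both move, so f' = f · (v + v_o)/(v − v_s).
f' = 418 × (345 + 20)/(345 − 6.111) = 418 × 365/338.89 ≈ 450 Hz.

450 Hz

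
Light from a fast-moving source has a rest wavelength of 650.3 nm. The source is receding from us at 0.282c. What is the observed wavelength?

Relativistic Doppler for wavelength: λ' = λ₀ · √((1 + β)/(1 − β)).
λ' = 650.3 × √(1.2820/0.7180) = 650.3 × 1.33623 ≈ 869.0 nm.

869.0 nm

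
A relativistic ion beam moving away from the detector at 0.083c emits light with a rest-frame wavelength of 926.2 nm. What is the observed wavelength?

1006.5 nm

Relativistic Doppler for wavelength: λ' = λ₀ · √((1 + β)/(1 − β)).
λ' = 926.2 × √(1.0830/0.9170) = 926.2 × 1.08675 ≈ 1006.5 nm.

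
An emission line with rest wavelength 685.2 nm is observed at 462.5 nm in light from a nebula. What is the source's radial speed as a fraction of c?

λ'/λ₀ = 0.6750 < 1 (blueshift), so the source is approaching.
λ'/λ₀ = √((1 − β)/(1 + β)) for an approaching source ⇒ β = (1 − r²)/(1 + r²) with r = λ'/λ₀.
β = (1 − 0.4556)/(1 + 0.4556) ≈ 0.374.

0.374c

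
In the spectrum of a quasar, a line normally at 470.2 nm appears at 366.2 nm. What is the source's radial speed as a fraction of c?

0.245

λ'/λ₀ = 0.7788 < 1 (blueshift), so the source is approaching.
λ'/λ₀ = √((1 − β)/(1 + β)) for an approaching source ⇒ β = (1 − r²)/(1 + r²) with r = λ'/λ₀.
β = (1 − 0.6066)/(1 + 0.6066) ≈ 0.245.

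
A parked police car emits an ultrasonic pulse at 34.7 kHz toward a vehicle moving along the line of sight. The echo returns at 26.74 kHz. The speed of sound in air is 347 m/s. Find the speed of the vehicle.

45 m/s

Double Doppler shift off a moving reflector: f₂ = f₀ · (v + u)/(v − u) (u > 0 toward emitter).
Rearranging, u = v · (f₂ − f₀)/(f₂ + f₀) = 347 × -7.96/61.44 ≈ -45 m/s.
So the vehicle is moving at 45 m/s away from the emitter.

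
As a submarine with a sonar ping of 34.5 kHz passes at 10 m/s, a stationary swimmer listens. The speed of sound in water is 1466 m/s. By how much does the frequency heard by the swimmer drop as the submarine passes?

Approaching: f₁ = f · v/(v − v_s) = 34.5 × 1466/1456 ≈ 34.737 kHz.
Receding: f₂ = f · v/(v + v_s) = 34.5 × 1466/1476 ≈ 34.266 kHz.
Drop: f₁ − f₂ = 2f·v·v_s/(v² − v_s²) = 2 × 34.5 × 1466 × 10/(1466² − 10²) ≈ 0.471 kHz.

0.471 kHz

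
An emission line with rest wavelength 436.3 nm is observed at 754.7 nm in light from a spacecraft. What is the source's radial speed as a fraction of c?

λ'/λ₀ = 1.7298 > 1 (redshift), so the source is receding.
λ'/λ₀ = √((1 + β)/(1 − β)) for a receding source ⇒ β = (r² − 1)/(r² + 1) with r = λ'/λ₀.
β = (2.9921 − 1)/(2.9921 + 1) ≈ 0.499.

0.499c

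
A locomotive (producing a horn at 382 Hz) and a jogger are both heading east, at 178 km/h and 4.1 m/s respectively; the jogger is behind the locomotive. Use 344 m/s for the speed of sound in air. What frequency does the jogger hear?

178 km/h = 49.44 m/s.
The jogger is behind, so the locomotive is moving away from it while the jogger is moving toward the locomotive.
General Doppler shift: f' = f · (v + v_o)/(v + v_s).
f' = 382 × (344 + 4.1)/(344 + 49.44) = 382 × 348.1/393.44 ≈ 338 Hz.

338 Hz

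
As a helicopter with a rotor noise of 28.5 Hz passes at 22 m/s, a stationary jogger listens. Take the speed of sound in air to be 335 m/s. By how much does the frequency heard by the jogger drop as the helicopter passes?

3.76 Hz

Approaching: f₁ = f · v/(v − v_s) = 28.5 × 335/313 ≈ 30.50 Hz.
Receding: f₂ = f · v/(v + v_s) = 28.5 × 335/357 ≈ 26.74 Hz.
Drop: f₁ − f₂ = 2f·v·v_s/(v² − v_s²) = 2 × 28.5 × 335 × 22/(335² − 22²) ≈ 3.76 Hz.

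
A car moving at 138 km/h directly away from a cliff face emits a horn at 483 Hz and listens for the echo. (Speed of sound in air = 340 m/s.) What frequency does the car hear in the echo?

138 km/h = 38.33 m/s.
The cliff face receives the sound from a moving source: f₁ = f₀ · v/(v + v_e) = 483 × 340/378.33 ≈ 434 Hz.
On the return leg the car is a moving observer: f₂ = f₁ · (v − v_e)/v = 434 × 301.67/340 ≈ 385 Hz.
Equivalently f₂ = f₀ · (v − v_e)/(v + v_e).

385 Hz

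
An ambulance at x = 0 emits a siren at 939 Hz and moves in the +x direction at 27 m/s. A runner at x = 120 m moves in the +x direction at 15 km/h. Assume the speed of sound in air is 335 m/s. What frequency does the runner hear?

1009 Hz

15 km/h = 4.167 m/s.
The observer lies on the +x side, so the source is heading toward the observer and the observer is heading away from the source.
With source approaching and observer receding, f' = f · (v − v_o)/(v − v_s).
f' = 939 × (335 − 4.167)/(335 − 27) = 939 × 330.83/308 ≈ 1009 Hz.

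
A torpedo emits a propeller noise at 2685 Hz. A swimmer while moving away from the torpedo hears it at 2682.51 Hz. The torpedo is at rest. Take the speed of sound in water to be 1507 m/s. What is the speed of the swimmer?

f' = f · (v − v_o)/v ⇒ v_o = v · |f'/f − 1|.
v_o = 1507 × |2682.51/2685 − 1| = 1507 × 0.0009274 ≈ 1.40 m/s.

1.40 m/s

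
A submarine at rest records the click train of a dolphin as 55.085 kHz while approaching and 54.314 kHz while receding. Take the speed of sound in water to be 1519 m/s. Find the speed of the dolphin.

10.7 m/s

f₁/f₂ = (v + v_s)/(v − v_s), so v_s = v · (f₁ − f₂)/(f₁ + f₂).
v_s = 1519 × (55.085 − 54.314)/(55.085 + 54.314) = 1519 × 0.771/109.399 ≈ 10.7 m/s.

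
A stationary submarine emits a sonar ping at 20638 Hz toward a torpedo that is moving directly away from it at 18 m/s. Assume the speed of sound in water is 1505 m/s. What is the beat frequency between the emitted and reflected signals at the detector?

488 Hz

The torpedo first receives the wave as a moving observer: f₁ = f₀ · (v − u)/v = 20638 × (1505 − 18)/1505 ≈ 20391 Hz.
On reflection it acts as a source moving away from the stationary detector: f₂ = f₁ · v/(v + u) = 20391 × 1505/1523 ≈ 20150 Hz.
Equivalently f₂ = f₀ · (v − u)/(v + u).
Beat frequency: |f₂ − f₀| = 2u·f₀/(v + u) = 2 × 18 × 20638/1523 ≈ 488 Hz.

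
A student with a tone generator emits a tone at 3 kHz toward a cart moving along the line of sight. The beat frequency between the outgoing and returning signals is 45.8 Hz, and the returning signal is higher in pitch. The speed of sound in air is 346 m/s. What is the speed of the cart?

Double Doppler shift off a moving reflector: f₂ = f₀ · (v + u)/(v − u) (u > 0 toward emitter).
Returning signal is higher, so f₂ = f₀ + Δf = 3000 + 45.8 = 3045.8 Hz.
Rearranging, u = v · (f₂ − f₀)/(f₂ + f₀) = 346 × 45.8/6045.8 ≈ 2.62 m/s.
So the cart is moving at 2.62 m/s toward the emitter.

2.62 m/s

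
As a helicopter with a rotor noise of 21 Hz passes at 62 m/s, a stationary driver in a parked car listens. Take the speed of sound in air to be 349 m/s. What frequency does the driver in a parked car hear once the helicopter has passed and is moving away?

Receding: f₂ = f · v/(v + v_s) = 21 × 349/411 ≈ 17.8 Hz.

17.8 Hz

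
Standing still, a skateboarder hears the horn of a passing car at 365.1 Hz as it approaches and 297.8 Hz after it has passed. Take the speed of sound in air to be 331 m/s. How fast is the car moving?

f₁/f₂ = (v + v_s)/(v − v_s), so v_s = v · (f₁ − f₂)/(f₁ + f₂).
v_s = 331 × (365.1 − 297.8)/(365.1 + 297.8) = 331 × 67.3/662.9 ≈ 34 m/s.

34 m/s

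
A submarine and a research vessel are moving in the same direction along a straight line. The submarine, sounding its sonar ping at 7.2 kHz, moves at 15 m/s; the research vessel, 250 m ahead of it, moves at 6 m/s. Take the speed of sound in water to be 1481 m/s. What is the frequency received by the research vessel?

The research vessel is ahead, so the submarine is moving toward it while the research vessel is moving away from the submarine.
With source approaching and observer receding, f' = f · (v − v_o)/(v − v_s).
f' = 7.2 × (1481 − 6)/(1481 − 15) = 7.2 × 1475/1466 ≈ 7.24 kHz.

7.24 kHz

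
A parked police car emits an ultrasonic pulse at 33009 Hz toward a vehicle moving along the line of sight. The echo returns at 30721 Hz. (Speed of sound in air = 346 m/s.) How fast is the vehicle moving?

12.4 m/s

Double Doppler shift off a moving reflector: f₂ = f₀ · (v + u)/(v − u) (u > 0 toward emitter).
Rearranging, u = v · (f₂ − f₀)/(f₂ + f₀) = 346 × -2288/63730 ≈ -12.4 m/s.
So the vehicle is moving at 12.4 m/s away from the emitter.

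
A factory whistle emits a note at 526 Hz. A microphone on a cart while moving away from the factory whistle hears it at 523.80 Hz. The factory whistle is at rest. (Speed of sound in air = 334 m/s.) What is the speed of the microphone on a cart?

1.40 m/s

f' = f · (v − v_o)/v ⇒ v_o = v · |f'/f − 1|.
v_o = 334 × |523.80/526 − 1| = 334 × 0.004183 ≈ 1.40 m/s.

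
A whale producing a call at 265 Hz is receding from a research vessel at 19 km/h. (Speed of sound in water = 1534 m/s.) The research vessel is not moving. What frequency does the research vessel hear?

19 km/h = 5.278 m/s.
Only the source moves, away from the listener, so f' = f · v/(v + v_s).
f' = 265 × 1534/(1534 + 5.278) = 265 × 1534/1539 ≈ 264 Hz.

264 Hz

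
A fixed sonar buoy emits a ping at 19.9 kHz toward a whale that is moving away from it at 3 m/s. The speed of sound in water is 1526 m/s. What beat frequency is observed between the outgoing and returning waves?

At the whale (a moving observer), f₁ = f₀ · (v − u)/v = 19.9 × 1523/1526 ≈ 19.8609 kHz.
The reflection then acts as a moving source: f₂ = f₁ · v/(v + u) ≈ 19.8219 kHz.
Equivalently f₂ = f₀ · (v − u)/(v + u).
Beat frequency (with f₀ = 19900 Hz): |f₂ − f₀| = 2u·f₀/(v + u) = 2 × 3 × 19900/1529 ≈ 78 Hz.

78 Hz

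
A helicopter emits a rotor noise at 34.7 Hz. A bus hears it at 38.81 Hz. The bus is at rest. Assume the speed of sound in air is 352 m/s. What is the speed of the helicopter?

f' > f, so the helicopter is approaching.
f' = f · v/(v − v_s) ⇒ v_s = v · |1 − f/f'|.
v_s = 352 × |1 − 34.7/38.81| = 352 × 0.1059 ≈ 37 m/s.

37 m/s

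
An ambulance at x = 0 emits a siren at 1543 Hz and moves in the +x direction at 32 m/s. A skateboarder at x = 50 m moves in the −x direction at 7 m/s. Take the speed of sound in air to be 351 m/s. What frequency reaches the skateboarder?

The observer lies on the +x side, so the source is heading toward the observer and the observer is heading toward the source.
With source approaching and observer approaching, f' = f · (v + v_o)/(v − v_s).
f' = 1543 × (351 + 7)/(351 − 32) = 1543 × 358/319 ≈ 1732 Hz.

1732 Hz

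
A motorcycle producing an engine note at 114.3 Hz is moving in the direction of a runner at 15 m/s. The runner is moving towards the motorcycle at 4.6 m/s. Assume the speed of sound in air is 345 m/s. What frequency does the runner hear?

Both move, so f' = f · (v + v_o)/(v − v_s).
f' = 114.3 × (345 + 4.6)/(345 − 15) = 114.3 × 349.6/330 ≈ 121 Hz.

121 Hz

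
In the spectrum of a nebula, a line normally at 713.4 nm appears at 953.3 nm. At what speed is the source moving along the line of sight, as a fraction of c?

0.282c

λ'/λ₀ = 1.3363 > 1 (redshift), so the source is receding.
λ'/λ₀ = √((1 + β)/(1 − β)) for a receding source ⇒ β = (r² − 1)/(r² + 1) with r = λ'/λ₀.
β = (1.7856 − 1)/(1.7856 + 1) ≈ 0.282.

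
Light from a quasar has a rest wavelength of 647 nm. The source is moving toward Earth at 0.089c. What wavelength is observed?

591.8 nm

Relativistic Doppler for wavelength: λ' = λ₀ · √((1 − β)/(1 + β)).
λ' = 647 × √(0.9110/1.0890) = 647 × 0.91463 ≈ 591.8 nm.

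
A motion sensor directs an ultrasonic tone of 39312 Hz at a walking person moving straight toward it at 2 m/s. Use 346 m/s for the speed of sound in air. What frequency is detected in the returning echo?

The walking person first receives the wave as a moving observer: f₁ = f₀ · (v + u)/v = 39312 × (346 + 2)/346 ≈ 39539 Hz.
On reflection it acts as a source moving toward the stationary detector: f₂ = f₁ · v/(v − u) = 39539 × 346/344 ≈ 39769 Hz.
Equivalently f₂ = f₀ · (v + u)/(v − u).

39769 Hz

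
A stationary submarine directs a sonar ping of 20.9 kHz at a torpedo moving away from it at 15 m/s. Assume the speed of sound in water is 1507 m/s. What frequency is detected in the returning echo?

The torpedo first receives the wave as a moving observer: f₁ = f₀ · (v − u)/v = 20.9 × (1507 − 15)/1507 ≈ 20.7 kHz.
The reflection then acts as a moving source: f₂ = f₁ · v/(v + u) ≈ 20.5 kHz.
Equivalently f₂ = f₀ · (v − u)/(v + u).

20.5 kHz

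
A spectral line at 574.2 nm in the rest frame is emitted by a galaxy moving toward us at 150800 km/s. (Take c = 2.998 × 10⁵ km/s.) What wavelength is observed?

330.2 nm

β = v/c = 150800/299800 = 0.5030.
Relativistic Doppler for wavelength: λ' = λ₀ · √((1 − β)/(1 + β)).
λ' = 574.2 × √(0.4970/1.5030) = 574.2 × 0.57504 ≈ 330.2 nm.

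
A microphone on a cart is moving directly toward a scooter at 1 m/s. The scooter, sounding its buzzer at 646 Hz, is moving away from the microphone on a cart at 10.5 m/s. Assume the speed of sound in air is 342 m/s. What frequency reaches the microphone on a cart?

With source receding and observer approaching, f' = f · (v + v_o)/(v + v_s).
f' = 646 × (342 + 1)/(342 + 10.5) = 646 × 343/352.5 ≈ 629 Hz.

629 Hz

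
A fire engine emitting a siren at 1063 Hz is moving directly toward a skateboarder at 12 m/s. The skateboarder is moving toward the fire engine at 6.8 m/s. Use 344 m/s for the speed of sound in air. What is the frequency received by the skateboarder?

1123 Hz

General Doppler shift: f' = f · (v + v_o)/(v − v_s).
f' = 1063 × (344 + 6.8)/(344 − 12) = 1063 × 350.8/332 ≈ 1123 Hz.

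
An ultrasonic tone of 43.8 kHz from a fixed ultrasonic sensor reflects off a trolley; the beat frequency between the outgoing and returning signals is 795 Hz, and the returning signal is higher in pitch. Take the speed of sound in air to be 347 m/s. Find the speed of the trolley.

3.1 m/s

Double Doppler shift off a moving reflector: f₂ = f₀ · (v + u)/(v − u) (u > 0 toward emitter).
Returning signal is higher, so f₂ = f₀ + Δf = 43800 + 795 = 44595 Hz.
Rearranging, u = v · (f₂ − f₀)/(f₂ + f₀) = 347 × 795/88395 ≈ 3.1 m/s.
So the trolley is moving at 3.1 m/s toward the emitter.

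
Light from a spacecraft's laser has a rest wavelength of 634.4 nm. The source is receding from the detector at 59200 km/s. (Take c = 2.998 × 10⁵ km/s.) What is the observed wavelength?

774.9 nm

β = v/c = 59200/299800 = 0.1975.
Relativistic Doppler for wavelength: λ' = λ₀ · √((1 + β)/(1 − β)).
λ' = 634.4 × √(1.1975/0.8025) = 634.4 × 1.22152 ≈ 774.9 nm.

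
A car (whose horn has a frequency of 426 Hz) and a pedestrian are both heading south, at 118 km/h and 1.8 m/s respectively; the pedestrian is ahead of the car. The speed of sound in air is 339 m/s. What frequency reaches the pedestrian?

118 km/h = 32.78 m/s.
The pedestrian is ahead, so the car is moving toward it while the pedestrian is moving away from the car.
Both move, so f' = f · (v − v_o)/(v − v_s).
f' = 426 × (339 − 1.8)/(339 − 32.78) = 426 × 337.2/306.22 ≈ 469 Hz.

469 Hz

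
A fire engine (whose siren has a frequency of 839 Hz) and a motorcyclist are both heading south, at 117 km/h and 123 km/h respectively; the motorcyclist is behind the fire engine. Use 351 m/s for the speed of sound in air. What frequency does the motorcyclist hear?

843 Hz

117 km/h = 32.5 m/s; 123 km/h = 34.17 m/s.
The motorcyclist is behind, so the fire engine is moving away from it while the motorcyclist is moving toward the fire engine.
General Doppler shift: f' = f · (v + v_o)/(v + v_s).
f' = 839 × (351 + 34.17)/(351 + 32.5) = 839 × 385.17/383.5 ≈ 843 Hz.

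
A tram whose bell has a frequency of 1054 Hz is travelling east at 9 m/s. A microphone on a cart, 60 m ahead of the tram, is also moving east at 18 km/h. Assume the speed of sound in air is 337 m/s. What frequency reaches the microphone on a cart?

1067 Hz

18 km/h = 5 m/s.
The microphone on a cart is ahead, so the tram is moving toward it while the microphone on a cart is moving away from the tram.
General Doppler shift: f' = f · (v − v_o)/(v − v_s).
f' = 1054 × (337 − 5)/(337 − 9) = 1054 × 332/328 ≈ 1067 Hz.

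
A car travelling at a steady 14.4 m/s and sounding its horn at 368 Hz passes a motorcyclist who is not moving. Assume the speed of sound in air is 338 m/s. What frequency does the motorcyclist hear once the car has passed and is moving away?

353 Hz

Receding: f₂ = f · v/(v + v_s) = 368 × 338/352.4 ≈ 353 Hz.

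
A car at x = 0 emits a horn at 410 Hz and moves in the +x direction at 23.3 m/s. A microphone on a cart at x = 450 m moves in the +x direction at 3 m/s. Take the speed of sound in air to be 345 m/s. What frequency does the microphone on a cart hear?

436 Hz

The observer lies on the +x side, so the source is heading toward the observer and the observer is heading away from the source.
Both move, so f' = f · (v − v_o)/(v − v_s).
f' = 410 × (345 − 3)/(345 − 23.3) = 410 × 342/321.7 ≈ 436 Hz.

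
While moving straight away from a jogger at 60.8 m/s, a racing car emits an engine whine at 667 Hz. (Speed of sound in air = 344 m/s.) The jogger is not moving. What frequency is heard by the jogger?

With the source moving away from a stationary observer, f' = f · v/(v + v_s).
f' = 667 × 344/(344 + 60.8) = 667 × 344/404.8 ≈ 567 Hz.

567 Hz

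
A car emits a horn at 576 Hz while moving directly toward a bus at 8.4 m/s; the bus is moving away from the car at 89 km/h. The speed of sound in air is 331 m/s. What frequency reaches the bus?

89 km/h = 24.72 m/s.
With source approaching and observer receding, f' = f · (v − v_o)/(v − v_s).
f' = 576 × (331 − 24.72)/(331 − 8.4) = 576 × 306.28/322.6 ≈ 547 Hz.

547 Hz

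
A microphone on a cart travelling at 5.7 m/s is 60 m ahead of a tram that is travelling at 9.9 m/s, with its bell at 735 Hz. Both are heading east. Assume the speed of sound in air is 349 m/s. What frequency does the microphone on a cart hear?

The microphone on a cart is ahead, so the tram is moving toward it while the microphone on a cart is moving away from the tram.
With source approaching and observer receding, f' = f · (v − v_o)/(v − v_s).
f' = 735 × (349 − 5.7)/(349 − 9.9) = 735 × 343.3/339.1 ≈ 744 Hz.

744 Hz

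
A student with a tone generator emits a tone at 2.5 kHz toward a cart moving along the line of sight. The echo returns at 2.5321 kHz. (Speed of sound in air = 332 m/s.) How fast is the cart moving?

2.12 m/s

Double Doppler shift off a moving reflector: f₂ = f₀ · (v + u)/(v − u) (u > 0 toward emitter).
Rearranging, u = v · (f₂ − f₀)/(f₂ + f₀) = 332 × 0.0321/5.0321 ≈ 2.12 m/s.
So the cart is moving at 2.12 m/s toward the emitter.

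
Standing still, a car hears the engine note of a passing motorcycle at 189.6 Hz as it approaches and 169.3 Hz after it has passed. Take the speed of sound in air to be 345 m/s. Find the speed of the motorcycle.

19.5 m/s

f₁/f₂ = (v + v_s)/(v − v_s), so v_s = v · (f₁ − f₂)/(f₁ + f₂).
v_s = 345 × (189.6 − 169.3)/(189.6 + 169.3) = 345 × 20.3/358.9 ≈ 19.5 m/s.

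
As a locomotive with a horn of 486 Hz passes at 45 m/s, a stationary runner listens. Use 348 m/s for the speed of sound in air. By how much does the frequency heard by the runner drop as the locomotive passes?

Approaching: f₁ = f · v/(v − v_s) = 486 × 348/303 ≈ 558 Hz.
Receding: f₂ = f · v/(v + v_s) = 486 × 348/393 ≈ 430 Hz.
Drop: f₁ − f₂ = 2f·v·v_s/(v² − v_s²) = 2 × 486 × 348 × 45/(348² − 45²) ≈ 128 Hz.

128 Hz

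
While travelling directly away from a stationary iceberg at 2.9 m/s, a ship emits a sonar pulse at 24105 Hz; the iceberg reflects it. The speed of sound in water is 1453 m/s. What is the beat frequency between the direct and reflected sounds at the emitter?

96 Hz

The iceberg receives the sound from a moving source: f₁ = f₀ · v/(v + v_e) = 24105 × 1453/1455.9 ≈ 24057.0 Hz.
On the return leg the ship is a moving observer: f₂ = f₁ · (v − v_e)/v = 24057.0 × 1450.1/1453 ≈ 24009.0 Hz.
Beat against the emitted tone: |f₂ − f₀| = 2v_e·f₀/(v + v_e) = 2 × 2.9 × 24105/1455.9 ≈ 96 Hz.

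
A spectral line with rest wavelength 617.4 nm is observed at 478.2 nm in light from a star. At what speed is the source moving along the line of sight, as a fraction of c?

0.250

λ'/λ₀ = 0.7745 < 1 (blueshift), so the source is approaching.
λ'/λ₀ = √((1 − β)/(1 + β)) for an approaching source ⇒ β = (1 − r²)/(1 + r²) with r = λ'/λ₀.
β = (1 − 0.5999)/(1 + 0.5999) ≈ 0.250.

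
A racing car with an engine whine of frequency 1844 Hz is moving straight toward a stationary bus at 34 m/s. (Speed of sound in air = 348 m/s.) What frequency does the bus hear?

2044 Hz

Moving source, stationary observer: f' = f · v/(v − v_s) since the source is approaching.
f' = 1844 × 348/(348 − 34) = 1844 × 348/314 ≈ 2044 Hz.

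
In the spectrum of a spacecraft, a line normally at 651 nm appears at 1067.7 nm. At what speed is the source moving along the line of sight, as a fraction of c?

0.458

λ'/λ₀ = 1.6401 > 1 (redshift), so the source is receding.
λ'/λ₀ = √((1 + β)/(1 − β)) for a receding source ⇒ β = (r² − 1)/(r² + 1) with r = λ'/λ₀.
β = (2.6899 − 1)/(2.6899 + 1) ≈ 0.458.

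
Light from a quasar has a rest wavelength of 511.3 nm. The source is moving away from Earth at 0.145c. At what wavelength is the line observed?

Relativistic Doppler for wavelength: λ' = λ₀ · √((1 + β)/(1 − β)).
λ' = 511.3 × √(1.1450/0.8550) = 511.3 × 1.15723 ≈ 591.7 nm.

591.7 nm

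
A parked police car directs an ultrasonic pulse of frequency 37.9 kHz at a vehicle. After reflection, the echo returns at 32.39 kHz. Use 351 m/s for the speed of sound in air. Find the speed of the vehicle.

Double Doppler shift off a moving reflector: f₂ = f₀ · (v + u)/(v − u) (u > 0 toward emitter).
Rearranging, u = v · (f₂ − f₀)/(f₂ + f₀) = 351 × -5.51/70.29 ≈ -28 m/s.
So the vehicle is moving at 28 m/s away from the emitter.

28 m/s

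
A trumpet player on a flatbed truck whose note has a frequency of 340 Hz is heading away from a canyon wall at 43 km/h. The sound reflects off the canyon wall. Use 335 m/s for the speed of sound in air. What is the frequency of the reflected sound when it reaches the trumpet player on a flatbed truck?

43 km/h = 11.94 m/s.
The canyon wall receives the sound from a moving source: f₁ = f₀ · v/(v + v_e) = 340 × 335/346.94 ≈ 328 Hz.
On the return leg the trumpet player on a flatbed truck is a moving observer: f₂ = f₁ · (v − v_e)/v = 328 × 323.06/335 ≈ 317 Hz.
Equivalently f₂ = f₀ · (v − v_e)/(v + v_e).

317 Hz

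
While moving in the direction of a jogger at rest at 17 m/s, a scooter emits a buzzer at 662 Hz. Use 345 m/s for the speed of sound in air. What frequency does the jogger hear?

696 Hz

With the source moving toward a stationary observer, f' = f · v/(v − v_s).
f' = 662 × 345/(345 − 17) = 662 × 345/328 ≈ 696 Hz.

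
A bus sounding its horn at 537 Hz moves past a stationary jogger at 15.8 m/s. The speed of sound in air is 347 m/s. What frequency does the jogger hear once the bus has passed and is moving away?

514 Hz

Receding: f₂ = f · v/(v + v_s) = 537 × 347/362.8 ≈ 514 Hz.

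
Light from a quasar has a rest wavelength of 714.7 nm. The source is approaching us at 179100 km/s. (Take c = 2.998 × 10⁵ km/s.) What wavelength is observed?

358.8 nm

β = v/c = 179100/299800 = 0.5974.
Relativistic Doppler for wavelength: λ' = λ₀ · √((1 − β)/(1 + β)).
λ' = 714.7 × √(0.4026/1.5974) = 714.7 × 0.50203 ≈ 358.8 nm.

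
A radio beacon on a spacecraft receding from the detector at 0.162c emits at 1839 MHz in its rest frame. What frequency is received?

1561.7 MHz

Relativistic Doppler for frequency: f' = f₀ · √((1 − β)/(1 + β)).
f' = 1839 × √(0.8380/1.1620) = 1839 × 0.84922 ≈ 1561.7 MHz.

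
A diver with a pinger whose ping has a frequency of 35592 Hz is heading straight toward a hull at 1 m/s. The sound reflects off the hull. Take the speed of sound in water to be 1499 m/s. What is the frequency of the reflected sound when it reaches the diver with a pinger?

35640 Hz

The hull receives the sound from a moving source: f₁ = f₀ · v/(v − v_e) = 35592 × 1499/1498 ≈ 35616 Hz.
On the return leg the diver with a pinger is a moving observer: f₂ = f₁ · (v + v_e)/v = 35616 × 1500/1499 ≈ 35640 Hz.
Equivalently f₂ = f₀ · (v + v_e)/(v − v_e).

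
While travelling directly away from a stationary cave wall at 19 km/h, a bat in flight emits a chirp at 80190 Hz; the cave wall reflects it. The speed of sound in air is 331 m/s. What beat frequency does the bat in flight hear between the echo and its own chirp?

19 km/h = 5.278 m/s.
The cave wall receives the sound from a moving source: f₁ = f₀ · v/(v + v_e) = 80190 × 331/336.28 ≈ 78931 Hz.
On the return leg the bat in flight is a moving observer: f₂ = f₁ · (v − v_e)/v = 78931 × 325.72/331 ≈ 77673 Hz.
Beat against the emitted tone: |f₂ − f₀| = 2v_e·f₀/(v + v_e) = 2 × 5.278 × 80190/336.28 ≈ 2517 Hz.

2517 Hz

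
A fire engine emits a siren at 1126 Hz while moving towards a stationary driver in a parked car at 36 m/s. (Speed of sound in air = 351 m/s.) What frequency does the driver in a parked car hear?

With the source moving toward a stationary observer, f' = f · v/(v − v_s).
f' = 1126 × 351/(351 − 36) = 1126 × 351/315 ≈ 1255 Hz.

1255 Hz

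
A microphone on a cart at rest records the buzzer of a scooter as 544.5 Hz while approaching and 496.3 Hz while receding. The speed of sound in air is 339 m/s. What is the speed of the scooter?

15.7 m/s

f₁/f₂ = (v + v_s)/(v − v_s), so v_s = v · (f₁ − f₂)/(f₁ + f₂).
v_s = 339 × (544.5 − 496.3)/(544.5 + 496.3) = 339 × 48.2/1040.8 ≈ 15.7 m/s.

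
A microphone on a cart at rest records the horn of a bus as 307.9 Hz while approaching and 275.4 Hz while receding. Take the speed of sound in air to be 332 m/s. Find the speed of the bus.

18.5 m/s

f₁/f₂ = (v + v_s)/(v − v_s), so v_s = v · (f₁ − f₂)/(f₁ + f₂).
v_s = 332 × (307.9 − 275.4)/(307.9 + 275.4) = 332 × 32.5/583.3 ≈ 18.5 m/s.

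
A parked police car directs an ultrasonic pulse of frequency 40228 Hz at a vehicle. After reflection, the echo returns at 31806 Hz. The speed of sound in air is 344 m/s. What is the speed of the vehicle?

Double Doppler shift off a moving reflector: f₂ = f₀ · (v + u)/(v − u) (u > 0 toward emitter).
Rearranging, u = v · (f₂ − f₀)/(f₂ + f₀) = 344 × -8422/72034 ≈ -40 m/s.
So the vehicle is moving at 40 m/s away from the emitter.

40 m/s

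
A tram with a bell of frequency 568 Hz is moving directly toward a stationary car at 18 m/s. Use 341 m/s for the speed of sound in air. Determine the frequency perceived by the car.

600 Hz

With the source moving toward a stationary observer, f' = f · v/(v − v_s).
f' = 568 × 341/(341 − 18) = 568 × 341/323 ≈ 600 Hz.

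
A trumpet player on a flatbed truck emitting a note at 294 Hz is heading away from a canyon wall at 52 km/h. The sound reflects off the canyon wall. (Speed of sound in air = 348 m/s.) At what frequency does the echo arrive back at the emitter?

271 Hz

52 km/h = 14.44 m/s.
The canyon wall receives the sound from a moving source: f₁ = f₀ · v/(v + v_e) = 294 × 348/362.44 ≈ 282 Hz.
On the return leg the trumpet player on a flatbed truck is a moving observer: f₂ = f₁ · (v − v_e)/v = 282 × 333.56/348 ≈ 271 Hz.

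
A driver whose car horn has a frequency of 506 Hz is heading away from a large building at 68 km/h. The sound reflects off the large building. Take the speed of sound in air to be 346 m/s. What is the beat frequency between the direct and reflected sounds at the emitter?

52.4 Hz

68 km/h = 18.89 m/s.
The large building receives the sound from a moving source: f₁ = f₀ · v/(v + v_e) = 506 × 346/364.89 ≈ 479.8 Hz.
On the return leg the driver is a moving observer: f₂ = f₁ · (v − v_e)/v = 479.8 × 327.11/346 ≈ 453.6 Hz.
Equivalently f₂ = f₀ · (v − v_e)/(v + v_e).
Beat against the emitted tone: |f₂ − f₀| = 2v_e·f₀/(v + v_e) = 2 × 18.89 × 506/364.89 ≈ 52.4 Hz.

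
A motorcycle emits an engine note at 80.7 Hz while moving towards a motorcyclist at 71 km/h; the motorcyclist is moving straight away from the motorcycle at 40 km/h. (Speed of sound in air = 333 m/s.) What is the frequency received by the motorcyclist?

83 Hz

71 km/h = 19.72 m/s; 40 km/h = 11.11 m/s.
General Doppler shift: f' = f · (v − v_o)/(v − v_s).
f' = 80.7 × (333 − 11.11)/(333 − 19.72) = 80.7 × 321.89/313.28 ≈ 83 Hz.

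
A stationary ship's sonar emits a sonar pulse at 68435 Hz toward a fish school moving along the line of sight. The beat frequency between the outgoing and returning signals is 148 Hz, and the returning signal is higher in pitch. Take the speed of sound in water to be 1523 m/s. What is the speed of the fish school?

Double Doppler shift off a moving reflector: f₂ = f₀ · (v + u)/(v − u) (u > 0 toward emitter).
Returning signal is higher, so f₂ = f₀ + Δf = 68435 + 148 = 68583 Hz.
Rearranging, u = v · (f₂ − f₀)/(f₂ + f₀) = 1523 × 148/137018 ≈ 1.65 m/s.
So the fish school is moving at 1.65 m/s toward the emitter.

1.65 m/s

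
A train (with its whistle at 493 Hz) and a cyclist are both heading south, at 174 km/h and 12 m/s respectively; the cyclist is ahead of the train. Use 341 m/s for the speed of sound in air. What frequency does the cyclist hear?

554 Hz

174 km/h = 48.33 m/s.
The cyclist is ahead, so the train is moving toward it while the cyclist is moving away from the train.
General Doppler shift: f' = f · (v − v_o)/(v − v_s).
f' = 493 × (341 − 12)/(341 − 48.33) = 493 × 329/292.67 ≈ 554 Hz.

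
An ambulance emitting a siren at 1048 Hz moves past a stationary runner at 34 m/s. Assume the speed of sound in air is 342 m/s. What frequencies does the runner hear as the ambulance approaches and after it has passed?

1164 Hz approaching; 953 Hz receding

Approaching: f₁ = f · v/(v − v_s) = 1048 × 342/308 ≈ 1164 Hz.
Receding: f₂ = f · v/(v + v_s) = 1048 × 342/376 ≈ 953 Hz.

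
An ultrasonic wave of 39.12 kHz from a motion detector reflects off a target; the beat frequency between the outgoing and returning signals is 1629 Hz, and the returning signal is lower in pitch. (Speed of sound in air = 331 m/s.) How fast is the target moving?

7.0 m/s

Double Doppler shift off a moving reflector: f₂ = f₀ · (v + u)/(v − u) (u > 0 toward emitter).
Returning signal is lower, so f₂ = f₀ − Δf = 39120 − 1629 = 37491 Hz.
Rearranging, u = v · (f₂ − f₀)/(f₂ + f₀) = 331 × -1629/76611 ≈ -7.0 m/s.
So the target is moving at 7.0 m/s away from the emitter.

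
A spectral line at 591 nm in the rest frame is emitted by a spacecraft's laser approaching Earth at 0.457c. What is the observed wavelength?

Relativistic Doppler for wavelength: λ' = λ₀ · √((1 − β)/(1 + β)).
λ' = 591 × √(0.5430/1.4570) = 591 × 0.61048 ≈ 360.8 nm.

360.8 nm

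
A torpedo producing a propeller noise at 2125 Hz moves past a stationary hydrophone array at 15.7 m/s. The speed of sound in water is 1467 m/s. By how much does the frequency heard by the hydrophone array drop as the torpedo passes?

45.5 Hz

Approaching: f₁ = f · v/(v − v_s) = 2125 × 1467/1451.3 ≈ 2148.0 Hz.
Receding: f₂ = f · v/(v + v_s) = 2125 × 1467/1482.7 ≈ 2102.5 Hz.
Drop: f₁ − f₂ = 2f·v·v_s/(v² − v_s²) = 2 × 2125 × 1467 × 15.7/(1467² − 15.7²) ≈ 45.5 Hz.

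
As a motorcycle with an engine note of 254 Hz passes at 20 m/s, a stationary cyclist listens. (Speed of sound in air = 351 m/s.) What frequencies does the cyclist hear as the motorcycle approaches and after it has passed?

269 Hz approaching; 240 Hz receding

Approaching: f₁ = f · v/(v − v_s) = 254 × 351/331 ≈ 269 Hz.
Receding: f₂ = f · v/(v + v_s) = 254 × 351/371 ≈ 240 Hz.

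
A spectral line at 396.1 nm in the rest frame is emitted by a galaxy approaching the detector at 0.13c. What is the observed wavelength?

Relativistic Doppler for wavelength: λ' = λ₀ · √((1 − β)/(1 + β)).
λ' = 396.1 × √(0.8700/1.1300) = 396.1 × 0.87745 ≈ 347.6 nm.

347.6 nm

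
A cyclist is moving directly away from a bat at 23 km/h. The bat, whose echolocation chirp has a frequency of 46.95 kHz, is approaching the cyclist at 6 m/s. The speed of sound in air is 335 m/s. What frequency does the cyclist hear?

23 km/h = 6.389 m/s.
Both move, so f' = f · (v − v_o)/(v − v_s).
f' = 46.95 × (335 − 6.389)/(335 − 6) = 46.95 × 328.61/329 ≈ 46.9 kHz.

46.9 kHz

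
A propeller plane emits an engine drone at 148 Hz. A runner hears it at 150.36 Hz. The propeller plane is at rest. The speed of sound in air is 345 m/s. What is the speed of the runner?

f' > f, so the runner is approaching.
f' = f · (v + v_o)/v ⇒ v_o = v · |f'/f − 1|.
v_o = 345 × |150.36/148 − 1| = 345 × 0.01595 ≈ 5.5 m/s.

5.5 m/s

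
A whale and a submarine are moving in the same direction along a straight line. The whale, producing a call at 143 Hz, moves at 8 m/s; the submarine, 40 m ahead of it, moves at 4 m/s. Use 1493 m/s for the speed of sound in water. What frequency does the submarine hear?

143 Hz

The submarine is ahead, so the whale is moving toward it while the submarine is moving away from the whale.
Both move, so f' = f · (v − v_o)/(v − v_s).
f' = 143 × (1493 − 4)/(1493 − 8) = 143 × 1489/1485 ≈ 143 Hz.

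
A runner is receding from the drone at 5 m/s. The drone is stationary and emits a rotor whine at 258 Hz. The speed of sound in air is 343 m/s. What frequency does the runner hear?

254 Hz

Only the observer moves, away from the source, so f' = f · (v − v_o)/v.
f' = 258 × (343 − 5)/343 = 258 × 338/343 ≈ 254 Hz.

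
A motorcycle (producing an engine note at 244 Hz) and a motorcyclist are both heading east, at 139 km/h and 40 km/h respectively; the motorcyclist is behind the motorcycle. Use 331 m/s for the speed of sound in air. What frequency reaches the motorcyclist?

226 Hz

139 km/h = 38.61 m/s; 40 km/h = 11.11 m/s.
The motorcyclist is behind, so the motorcycle is moving away from it while the motorcyclist is moving toward the motorcycle.
General Doppler shift: f' = f · (v + v_o)/(v + v_s).
f' = 244 × (331 + 11.11)/(331 + 38.61) = 244 × 342.11/369.61 ≈ 226 Hz.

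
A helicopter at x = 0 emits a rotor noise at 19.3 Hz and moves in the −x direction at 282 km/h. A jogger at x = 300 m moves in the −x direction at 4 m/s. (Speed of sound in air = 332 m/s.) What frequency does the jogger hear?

282 km/h = 78.33 m/s.
The observer lies on the +x side, so the source is heading away from the observer and the observer is heading toward the source.
Both move, so f' = f · (v + v_o)/(v + v_s).
f' = 19.3 × (332 + 4)/(332 + 78.33) = 19.3 × 336/410.33 ≈ 15.8 Hz.

15.8 Hz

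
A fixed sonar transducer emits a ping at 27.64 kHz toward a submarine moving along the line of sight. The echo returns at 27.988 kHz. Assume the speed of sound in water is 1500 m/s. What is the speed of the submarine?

9.4 m/s

Double Doppler shift off a moving reflector: f₂ = f₀ · (v + u)/(v − u) (u > 0 toward emitter).
Rearranging, u = v · (f₂ − f₀)/(f₂ + f₀) = 1500 × 0.348/55.628 ≈ 9.4 m/s.
So the submarine is moving at 9.4 m/s toward the emitter.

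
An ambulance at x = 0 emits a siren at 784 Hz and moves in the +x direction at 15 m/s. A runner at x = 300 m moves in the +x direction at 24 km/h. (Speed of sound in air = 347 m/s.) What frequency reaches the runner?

24 km/h = 6.667 m/s.
The observer lies on the +x side, so the source is heading toward the observer and the observer is heading away from the source.
Both move, so f' = f · (v − v_o)/(v − v_s).
f' = 784 × (347 − 6.667)/(347 − 15) = 784 × 340.33/332 ≈ 804 Hz.

804 Hz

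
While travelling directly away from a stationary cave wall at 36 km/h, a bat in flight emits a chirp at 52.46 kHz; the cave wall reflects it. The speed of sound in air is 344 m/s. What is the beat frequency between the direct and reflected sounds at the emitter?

2964 Hz

36 km/h = 10 m/s.
The cave wall receives the sound from a moving source: f₁ = f₀ · v/(v + v_e) = 52.46 × 344/354 ≈ 50.98 kHz.
On the return leg the bat in flight is a moving observer: f₂ = f₁ · (v − v_e)/v = 50.98 × 334/344 ≈ 49.50 kHz.
Beat against the emitted tone (with f₀ = 52460 Hz): |f₂ − f₀| = 2v_e·f₀/(v + v_e) = 2 × 10 × 52460/354 ≈ 2964 Hz.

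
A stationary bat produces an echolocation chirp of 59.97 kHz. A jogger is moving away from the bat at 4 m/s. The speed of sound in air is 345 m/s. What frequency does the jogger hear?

Moving observer, stationary source: f' = f · (v − v_o)/v.
f' = 59.97 × (345 − 4)/345 = 59.97 × 341/345 ≈ 59.3 kHz.

59.3 kHz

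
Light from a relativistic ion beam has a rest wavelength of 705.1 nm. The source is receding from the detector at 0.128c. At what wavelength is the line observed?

Relativistic Doppler for wavelength: λ' = λ₀ · √((1 + β)/(1 − β)).
λ' = 705.1 × √(1.1280/0.8720) = 705.1 × 1.13736 ≈ 801.9 nm.

801.9 nm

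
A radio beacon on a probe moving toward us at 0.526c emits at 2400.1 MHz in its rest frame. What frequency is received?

Relativistic Doppler for frequency: f' = f₀ · √((1 + β)/(1 − β)).
f' = 2400.1 × √(1.5260/0.4740) = 2400.1 × 1.79427 ≈ 4306.4 MHz.

4306.4 MHz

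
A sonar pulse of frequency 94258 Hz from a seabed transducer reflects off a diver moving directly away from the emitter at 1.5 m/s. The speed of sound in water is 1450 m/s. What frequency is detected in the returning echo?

The diver first receives the wave as a moving observer: f₁ = f₀ · (v − u)/v = 94258 × (1450 − 1.5)/1450 ≈ 94160 Hz.
The reflection then acts as a moving source: f₂ = f₁ · v/(v + u) ≈ 94063 Hz.

94063 Hz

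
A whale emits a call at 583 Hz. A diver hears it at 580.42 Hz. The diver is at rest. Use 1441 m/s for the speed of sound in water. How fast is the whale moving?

6.4 m/s

f' < f, so the whale is receding.
f' = f · v/(v + v_s) ⇒ v_s = v · |1 − f/f'|.
v_s = 1441 × |1 − 583/580.42| = 1441 × 0.004445 ≈ 6.4 m/s.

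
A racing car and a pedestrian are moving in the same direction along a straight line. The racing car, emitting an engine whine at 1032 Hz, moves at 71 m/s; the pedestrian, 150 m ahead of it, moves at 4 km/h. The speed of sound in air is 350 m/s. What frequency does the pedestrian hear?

4 km/h = 1.111 m/s.
The pedestrian is ahead, so the racing car is moving toward it while the pedestrian is moving away from the racing car.
General Doppler shift: f' = f · (v − v_o)/(v − v_s).
f' = 1032 × (350 − 1.111)/(350 − 71) = 1032 × 348.89/279 ≈ 1291 Hz.

1291 Hz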